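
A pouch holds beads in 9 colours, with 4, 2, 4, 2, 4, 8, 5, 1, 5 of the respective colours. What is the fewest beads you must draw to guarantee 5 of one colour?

30

In the worst case you take as many as possible of each colour without reaching 5: 4 + 2 + 4 + 2 + 4 + 4 + 4 + 1 + 4 = 29.
The next one must give 5 of some colour, so 29 + 1 = 30.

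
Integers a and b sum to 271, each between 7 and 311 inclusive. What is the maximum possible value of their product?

18360

ab = a(271 − a) is maximized when a is as near 271/2 as the bounds allow.
Taking a = 135 and b = 136 (both in [7, 311]) gives ab = 18360.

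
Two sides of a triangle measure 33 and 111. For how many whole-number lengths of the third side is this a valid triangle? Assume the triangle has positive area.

65

The triangle inequality gives |33 − 111| < c < 33 + 111, i.e. 78 < c < 144.
So c can be any integer from 79 to 143: 65 values.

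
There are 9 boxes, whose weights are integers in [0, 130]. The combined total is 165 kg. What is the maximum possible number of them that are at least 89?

If k of the values are ≥ 89, the total is ≥ 89k + 0(9 − k).
Setting 89k + 0(9 − k) ≤ 165 gives 89k ≤ 165, so k ≤ 1.
k = 1 is achieved by 1 value at 89 and 8 at 0, total 89; add 76 to one value (staying below 89) to reach 165.

1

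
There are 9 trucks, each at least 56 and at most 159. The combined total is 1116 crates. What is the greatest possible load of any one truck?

To make one truck as large as possible, make the other 8 as small as possible.
The other 8 contribute at least 8 × 56 = 448, leaving at most 1116 − 448 = 668.
But each truck is capped at 159, so the maximum is 159.
Achievable: one at 159 and the other 8 totalling 957, which fits since 8 × 56 ≤ 957 ≤ 8 × 159.

159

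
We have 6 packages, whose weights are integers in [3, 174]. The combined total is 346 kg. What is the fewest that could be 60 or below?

1

Each value above 60 is at least 61, contributing at least 61 − 3 = 58 above the floor 3.
The sum exceeds the floor total 18 by 328, so at most ⌊328/58⌋ = 5 exceed 60, and at least 1 are ≤ 60.
Exactly 1 works: 1 value at 3 and 5 at 61 total 308; raise one of the low values by 38 (still ≤ 60) to hit 346.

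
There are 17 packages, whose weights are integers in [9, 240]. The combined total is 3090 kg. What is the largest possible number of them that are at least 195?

If k of the values are ≥ 195, the total is ≥ 195k + 9(17 − k).
Setting 195k + 9(17 − k) ≤ 3090 gives 186k ≤ 2937, so k ≤ 15.
k = 15 is achieved by 15 values at 195 and 2 at 9, total 2943; add 147 to one value (staying below 195) to reach 3090.

15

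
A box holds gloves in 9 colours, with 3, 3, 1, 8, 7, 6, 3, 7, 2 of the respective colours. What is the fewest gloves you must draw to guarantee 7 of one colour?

In the worst case you take as many as possible of each colour without reaching 7: 3 + 3 + 1 + 6 + 6 + 6 + 3 + 6 + 2 = 36.
The next one must give 7 of some colour, so 36 + 1 = 37.

37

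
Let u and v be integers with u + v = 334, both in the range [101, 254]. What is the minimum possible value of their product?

uv = u(334 − u) is concave in u, so over [101, 233] it is minimized at an endpoint.
The extreme feasible split is u = 101, v = 233, giving uv = 23533.

23533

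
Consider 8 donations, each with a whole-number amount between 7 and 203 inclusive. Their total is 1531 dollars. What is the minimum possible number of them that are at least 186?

3

If only k of them are at least 186, the other 8 − k are at most 185, so the total is at most k·203 + (8 − k)·185.
This must reach 1531, so k·203 + (8 − k)·185 ≥ 1531, giving k ≥ 3.
Exactly 3 works: 3 values at 203 and 5 at 185 total 1534; lower one of the high values by 3 (still ≥ 186) to hit 1531.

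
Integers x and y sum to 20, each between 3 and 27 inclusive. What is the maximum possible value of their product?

100

With x + y fixed, xy peaks when the two are closest together.
Taking x = 10 and y = 10 (both in [3, 27]) gives xy = 100.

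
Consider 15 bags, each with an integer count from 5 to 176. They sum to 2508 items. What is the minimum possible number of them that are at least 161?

7

If only k of them are at least 161, the other 15 − k are at most 160, so the total is at most k·176 + (15 − k)·160.
This must reach 2508, so k·176 + (15 − k)·160 ≥ 2508, giving k ≥ 7.
Exactly 7 works: 7 values at 176 and 8 at 160 total 2512; lower one of the high values by 4 (still ≥ 161) to hit 2508.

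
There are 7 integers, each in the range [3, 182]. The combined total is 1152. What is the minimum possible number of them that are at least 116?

6

Each value short of 116 is at most 115, costing at least 182 − 115 = 67 against the maximum total of 1274.
We can afford to lose at most 1274 − 1152 = 122, so at most ⌊122/67⌋ = 1 fall short, and at least 6 are ≥ 116.
Exactly 6 works: 6 values at 182 and 1 at 115 total 1207; lower one of the high values by 55 (still ≥ 116) to hit 1152.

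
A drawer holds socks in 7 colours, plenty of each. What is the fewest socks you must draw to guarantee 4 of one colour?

22

In the worst case you draw 3 of each of the 7 colours: 7 × 3 = 21.
One more forces 4 of some colour, so 21 + 1 = 22.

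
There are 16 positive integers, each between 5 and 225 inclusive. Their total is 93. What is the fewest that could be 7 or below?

Each value above 7 is at least 8, contributing at least 8 − 5 = 3 above the floor 5.
The sum exceeds the floor total 80 by 13, so at most ⌊13/3⌋ = 4 exceed 7, and at least 12 are ≤ 7.
Exactly 12 works: 12 values at 5 and 4 at 8 total 92; raise one of the low values by 1 (still ≤ 7) to hit 93.

12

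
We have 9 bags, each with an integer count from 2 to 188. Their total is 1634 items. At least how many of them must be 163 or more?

If only k of them are at least 163, the other 9 − k are at most 162, so the total is at most k·188 + (9 − k)·162.
This must reach 1634, so k·188 + (9 − k)·162 ≥ 1634, giving k ≥ 7.
Exactly 7 works: 7 values at 188 and 2 at 162 total 1640; lower one of the high values by 6 (still ≥ 163) to hit 1634.

7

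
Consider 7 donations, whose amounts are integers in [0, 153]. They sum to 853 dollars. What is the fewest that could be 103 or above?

3

Each value short of 103 is at most 102, costing at least 153 − 102 = 51 against the maximum total of 1071.
We can afford to lose at most 1071 − 853 = 218, so at most ⌊218/51⌋ = 4 fall short, and at least 3 are ≥ 103.
Exactly 3 works: 3 values at 153 and 4 at 102 total 867; lower one of the high values by 14 (still ≥ 103) to hit 853.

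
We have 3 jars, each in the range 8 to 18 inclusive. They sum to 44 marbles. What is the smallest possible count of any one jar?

To make one jar as small as possible, make the other 2 as large as possible.
The other 2 contribute at most 2 × 18 = 36, leaving at least 44 − 36 = 8.
Since 8 ≥ 8, this is achievable: one at 8 and 2 at 18.

8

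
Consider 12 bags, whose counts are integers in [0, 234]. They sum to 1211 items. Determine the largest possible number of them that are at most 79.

Suppose k of them are at most 79. Those contribute at most 79 each and the rest at most 234 each.
So the total is at most 79k + 234(12 − k) = 2808 − 155k. This must still be ≥ 1211, so k ≤ 10.
k = 10 is achieved by 10 values at 79 and 2 at 234, total 1258; lower one of the 234's by 47 (still > 79) to reach 1211.

10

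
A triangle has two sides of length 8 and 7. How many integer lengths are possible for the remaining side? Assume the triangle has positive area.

13

The triangle inequality gives |8 − 7| < c < 8 + 7, i.e. 1 < c < 15.
So c can be any integer from 2 to 14: 13 values.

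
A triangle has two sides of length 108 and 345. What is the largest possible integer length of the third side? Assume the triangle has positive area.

452

The third side must be less than 108 + 345 = 453.
The largest integer below 453 is 452.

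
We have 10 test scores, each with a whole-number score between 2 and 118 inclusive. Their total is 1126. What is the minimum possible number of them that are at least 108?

If only k of them are at least 108, the other 10 − k are at most 107, so the total is at most k·118 + (10 − k)·107.
This must reach 1126, so k·118 + (10 − k)·107 ≥ 1126, giving k ≥ 6.
Exactly 6 works: 6 values at 118 and 4 at 107 total 1136; lower one of the high values by 10 (still ≥ 108) to hit 1126.

6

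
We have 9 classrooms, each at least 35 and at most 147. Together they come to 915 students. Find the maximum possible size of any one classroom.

147

Maximizing one value means minimizing the remaining 8.
The other 8 contribute at least 8 × 35 = 280, leaving at most 915 − 280 = 635.
But each classroom is capped at 147, so the maximum is 147.
Achievable: one at 147 and the other 8 totalling 768, which fits since 8 × 35 ≤ 768 ≤ 8 × 147.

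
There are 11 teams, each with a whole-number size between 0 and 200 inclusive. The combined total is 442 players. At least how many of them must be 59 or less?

Each value above 59 is at least 60, contributing at least 60 − 0 = 60 above the floor 0.
The sum exceeds the floor total 0 by 442, so at most ⌊442/60⌋ = 7 exceed 59, and at least 4 are ≤ 59.
Exactly 4 works: 4 values at 0 and 7 at 60 total 420; raise one of the low values by 22 (still ≤ 59) to hit 442.

4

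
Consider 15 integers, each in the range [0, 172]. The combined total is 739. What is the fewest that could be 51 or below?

Let j be the number exceeding 51. Then the total is ≥ 52·j + 0·(15 − j) = 0 + 52j.
So 52j ≤ 739 and j ≤ 14; hence at least 15 − 14 = 1 are ≤ 51.
Exactly 1 works: 1 value at 0 and 14 at 52 total 728; raise one of the low values by 11 (still ≤ 51) to hit 739.

1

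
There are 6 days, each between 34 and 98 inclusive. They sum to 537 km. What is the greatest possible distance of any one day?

98

Maximizing one value means minimizing the remaining 5.
The other 5 contribute at least 5 × 34 = 170, leaving at most 537 − 170 = 367.
But each day is capped at 98, so the maximum is 98.
Achievable: one at 98 and the other 5 totalling 439, which fits since 5 × 34 ≤ 439 ≤ 5 × 98.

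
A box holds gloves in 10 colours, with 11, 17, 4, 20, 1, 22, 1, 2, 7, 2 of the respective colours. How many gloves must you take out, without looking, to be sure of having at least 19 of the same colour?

In the worst case you take as many as possible of each colour without reaching 19: 11 + 17 + 4 + 18 + 1 + 18 + 1 + 2 + 7 + 2 = 81.
The next one must give 19 of some colour, so 81 + 1 = 82.

82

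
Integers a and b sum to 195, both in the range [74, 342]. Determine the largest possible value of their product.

9506

ab = a(195 − a) is maximized when a is as near 195/2 as the bounds allow.
Taking a = 97 and b = 98 (both in [74, 342]) gives ab = 9506.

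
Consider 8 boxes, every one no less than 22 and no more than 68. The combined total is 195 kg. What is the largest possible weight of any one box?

Maximizing one value means minimizing the remaining 7.
The other 7 contribute at least 7 × 22 = 154, leaving at most 195 − 154 = 41.
Since 41 ≤ 68, this is achievable: one at 41 and 7 at 22.

41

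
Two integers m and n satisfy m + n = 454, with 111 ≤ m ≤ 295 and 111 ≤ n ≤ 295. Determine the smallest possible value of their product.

mn = m(454 − m) is concave in m, so over [159, 295] it is minimized at an endpoint.
At the endpoint m = 159, n = 454 − 159 = 295, so mn = 159 × 295 = 46905.

46905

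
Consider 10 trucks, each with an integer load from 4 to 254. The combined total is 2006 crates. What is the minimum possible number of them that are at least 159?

5

Each value short of 159 is at most 158, costing at least 254 − 158 = 96 against the maximum total of 2540.
We can afford to lose at most 2540 − 2006 = 534, so at most ⌊534/96⌋ = 5 fall short, and at least 5 are ≥ 159.
Exactly 5 works: 5 values at 254 and 5 at 158 total 2060; lower one of the high values by 54 (still ≥ 159) to hit 2006.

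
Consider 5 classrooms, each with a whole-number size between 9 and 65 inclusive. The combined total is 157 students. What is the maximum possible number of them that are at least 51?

Suppose k of them are at least 51. Those contribute at least 51 each and the other 5 − k at least 9 each.
So the total is at least 51k + 9(5 − k) = 45 + 42k. This must be ≤ 157, giving k ≤ 2.
k = 2 is achieved by 2 values at 51 and 3 at 9, total 129; add 28 to one value (staying below 51) to reach 157.

2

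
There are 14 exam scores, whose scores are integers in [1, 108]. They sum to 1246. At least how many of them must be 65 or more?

If only k of them are at least 65, the other 14 − k are at most 64, so the total is at most k·108 + (14 − k)·64.
This must reach 1246, so k·108 + (14 − k)·64 ≥ 1246, giving k ≥ 8.
Exactly 8 works: 8 values at 108 and 6 at 64 total 1248; lower one of the high values by 2 (still ≥ 65) to hit 1246.

8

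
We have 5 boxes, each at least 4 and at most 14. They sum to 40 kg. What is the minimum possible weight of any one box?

4

To make one box as small as possible, make the other 4 as large as possible.
The other 4 can take up 4 × 14 = 56 ≥ 40 − 4, so one box can sit at its floor of 4.
Achievable: one at 4 and the other 4 totalling 36, which fits since 4 × 4 ≤ 36 ≤ 4 × 14.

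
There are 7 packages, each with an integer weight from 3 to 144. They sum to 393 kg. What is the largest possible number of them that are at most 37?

5

Suppose k of them are at most 37. Those contribute at most 37 each and the rest at most 144 each.
So the total is at most 37k + 144(7 − k) = 1008 − 107k. This must still be ≥ 393, so k ≤ 5.
k = 5 is achieved by 5 values at 37 and 2 at 144, total 473; lower one of the 144's by 80 (still > 37) to reach 393.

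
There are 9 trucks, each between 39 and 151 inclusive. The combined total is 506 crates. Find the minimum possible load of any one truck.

Minimizing one value means maximizing the remaining 8.
The other 8 can take up 8 × 151 = 1208 ≥ 506 − 39, so one truck can sit at its floor of 39.
Achievable: one at 39 and the other 8 totalling 467, which fits since 8 × 39 ≤ 467 ≤ 8 × 151.

39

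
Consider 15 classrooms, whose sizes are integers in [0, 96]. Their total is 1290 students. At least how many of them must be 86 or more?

2

If only k of them are at least 86, the other 15 − k are at most 85, so the total is at most k·96 + (15 − k)·85.
This must reach 1290, so k·96 + (15 − k)·85 ≥ 1290, giving k ≥ 2.
Exactly 2 works: 2 values at 96 and 13 at 85 total 1297; lower one of the high values by 7 (still ≥ 86) to hit 1290.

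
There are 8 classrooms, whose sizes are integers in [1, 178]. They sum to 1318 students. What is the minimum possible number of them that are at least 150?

5

Each value short of 150 is at most 149, costing at least 178 − 149 = 29 against the maximum total of 1424.
We can afford to lose at most 1424 − 1318 = 106, so at most ⌊106/29⌋ = 3 fall short, and at least 5 are ≥ 150.
Exactly 5 works: 5 values at 178 and 3 at 149 total 1337; lower one of the high values by 19 (still ≥ 150) to hit 1318.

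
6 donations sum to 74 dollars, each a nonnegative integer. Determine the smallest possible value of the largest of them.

Some value must be at least ⌈74/6⌉ = 13, since 6 × 12 = 72 < 74.
Taking 4 copies of 12 and 2 copies of 13 gives exactly 74, so 13 is attained.

13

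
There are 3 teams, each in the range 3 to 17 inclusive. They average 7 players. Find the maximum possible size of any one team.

To make one team as large as possible, make the other 2 as small as possible.
The total is 3 × 7 = 21.
The other 2 contribute at least 2 × 3 = 6, leaving at most 21 − 6 = 15.
Since 15 ≤ 17, this is achievable: one at 15 and 2 at 3.

15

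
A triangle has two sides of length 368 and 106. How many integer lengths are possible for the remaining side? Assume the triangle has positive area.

211

The triangle inequality gives |368 − 106| < c < 368 + 106, i.e. 262 < c < 474.
So c can be any integer from 263 to 473: 211 values.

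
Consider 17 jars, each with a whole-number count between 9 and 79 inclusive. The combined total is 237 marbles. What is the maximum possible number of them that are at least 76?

Suppose k of them are at least 76. Those contribute at least 76 each and the other 17 − k at least 9 each.
So the total is at least 76k + 9(17 − k) = 153 + 67k. This must be ≤ 237, giving k ≤ 1.
k = 1 is achieved by 1 value at 76 and 16 at 9, total 220; add 17 to one value (staying below 76) to reach 237.

1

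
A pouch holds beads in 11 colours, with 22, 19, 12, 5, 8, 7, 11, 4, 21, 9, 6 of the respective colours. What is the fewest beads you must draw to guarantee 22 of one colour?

In the worst case you take as many as possible of each colour without reaching 22: 21 + 19 + 12 + 5 + 8 + 7 + 11 + 4 + 21 + 9 + 6 = 123.
The next one must give 22 of some colour, so 123 + 1 = 124.

124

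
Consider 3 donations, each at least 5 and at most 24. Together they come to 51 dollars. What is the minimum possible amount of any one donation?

To make one donation as small as possible, make the other 2 as large as possible.
The other 2 can take up 2 × 24 = 48 ≥ 51 − 5, so one donation can sit at its floor of 5.
Achievable: one at 5 and the other 2 totalling 46, which fits since 2 × 5 ≤ 46 ≤ 2 × 24.

5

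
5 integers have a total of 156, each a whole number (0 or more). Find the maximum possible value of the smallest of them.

The 5 values sum to 156, so their minimum is at most ⌊156/5⌋ = 31.
Taking 4 copies of 31 and 1 copy of 32 gives exactly 156, so 31 is attained.

31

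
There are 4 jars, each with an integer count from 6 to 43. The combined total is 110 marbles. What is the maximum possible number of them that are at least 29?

3

If k of the values are ≥ 29, the total is ≥ 29k + 6(4 − k).
Setting 29k + 6(4 − k) ≤ 110 gives 23k ≤ 86, so k ≤ 3.
k = 3 is achieved by 3 values at 29 and 1 at 6, total 93; add 17 to one value (staying below 29) to reach 110.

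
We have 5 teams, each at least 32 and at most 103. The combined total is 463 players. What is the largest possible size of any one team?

103

Maximizing one value means minimizing the remaining 4.
The other 4 contribute at least 4 × 32 = 128, leaving at most 463 − 128 = 335.
But each team is capped at 103, so the maximum is 103.
Achievable: one at 103 and the other 4 totalling 360, which fits since 4 × 32 ≤ 360 ≤ 4 × 103.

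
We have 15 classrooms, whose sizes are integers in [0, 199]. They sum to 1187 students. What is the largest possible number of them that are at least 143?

8

Suppose k of them are at least 143. Those contribute at least 143 each and the other 15 − k at least 0 each.
So the total is at least 143k + 0(15 − k) = 0 + 143k. This must be ≤ 1187, giving k ≤ 8.
k = 8 is achieved by 8 values at 143 and 7 at 0, total 1144; add 43 to one value (staying below 143) to reach 1187.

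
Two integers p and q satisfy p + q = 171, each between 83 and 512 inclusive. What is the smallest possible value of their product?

pq = p(171 − p) is concave in p, so over [83, 88] it is minimized at an endpoint.
At the endpoint p = 83, q = 171 − 83 = 88, so pq = 83 × 88 = 7304.

7304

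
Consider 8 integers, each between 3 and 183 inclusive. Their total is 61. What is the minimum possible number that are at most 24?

7

Let j be the number exceeding 24. Then the total is ≥ 25·j + 3·(8 − j) = 24 + 22j.
So 22j ≤ 37 and j ≤ 1; hence at least 8 − 1 = 7 are ≤ 24.
Exactly 7 works: 7 values at 3 and 1 at 25 total 46; raise one of the low values by 15 (still ≤ 24) to hit 61.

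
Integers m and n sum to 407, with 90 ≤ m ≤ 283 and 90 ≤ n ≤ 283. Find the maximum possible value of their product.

With m + n fixed, mn peaks when the two are closest together.
Taking m = 203 and n = 204 (both in [90, 283]) gives mn = 41412.

41412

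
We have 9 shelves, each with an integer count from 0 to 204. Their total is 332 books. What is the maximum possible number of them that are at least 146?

2

If k of the values are ≥ 146, the total is ≥ 146k + 0(9 − k).
Setting 146k + 0(9 − k) ≤ 332 gives 146k ≤ 332, so k ≤ 2.
k = 2 is achieved by 2 values at 146 and 7 at 0, total 292; add 40 to one value (staying below 146) to reach 332.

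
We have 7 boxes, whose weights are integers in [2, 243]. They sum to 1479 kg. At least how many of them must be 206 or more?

2

Suppose at most 7 − j of them reach 206; then j values are ≤ 205 and the rest ≤ 243.
The total is then ≤ 205·j + 243·(7 − j) = 1701 − 38j. For this to be ≥ 1479 we need j ≤ 5, so at least 7 − 5 = 2 must reach 206.
Exactly 2 works: 2 values at 243 and 5 at 205 total 1511; lower one of the high values by 32 (still ≥ 206) to hit 1479.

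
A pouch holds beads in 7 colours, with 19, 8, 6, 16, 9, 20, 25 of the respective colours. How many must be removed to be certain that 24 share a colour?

102

In the worst case you take as many as possible of each colour without reaching 24: 19 + 8 + 6 + 16 + 9 + 20 + 23 = 101.
The next one must give 24 of some colour, so 101 + 1 = 102.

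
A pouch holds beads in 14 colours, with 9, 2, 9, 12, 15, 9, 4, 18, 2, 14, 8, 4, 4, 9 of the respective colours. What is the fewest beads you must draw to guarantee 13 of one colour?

In the worst case you take as many as possible of each colour without reaching 13: 9 + 2 + 9 + 12 + 12 + 9 + 4 + 12 + 2 + 12 + 8 + 4 + 4 + 9 = 108.
The next one must give 13 of some colour, so 108 + 1 = 109.

109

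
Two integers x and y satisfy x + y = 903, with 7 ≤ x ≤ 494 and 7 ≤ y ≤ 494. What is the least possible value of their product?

202046

xy = x(903 − x) is concave in x, so over [409, 494] it is minimized at an endpoint.
At the endpoint x = 409, y = 903 − 409 = 494, so xy = 409 × 494 = 202046.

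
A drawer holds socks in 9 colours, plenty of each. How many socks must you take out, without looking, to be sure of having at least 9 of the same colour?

73

You could draw 8 of every colour without reaching 9 of any — 72 in all.
One more forces 9 of some colour, so 72 + 1 = 73.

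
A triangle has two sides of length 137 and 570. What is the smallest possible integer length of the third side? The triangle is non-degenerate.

434

The third side must exceed |137 − 570| = 433.
The smallest integer above 433 is 434.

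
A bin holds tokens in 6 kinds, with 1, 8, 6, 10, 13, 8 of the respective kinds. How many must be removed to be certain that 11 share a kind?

44

In the worst case you take as many as possible of each kind without reaching 11: 1 + 8 + 6 + 10 + 10 + 8 = 43.
The next one must give 11 of some kind, so 43 + 1 = 44.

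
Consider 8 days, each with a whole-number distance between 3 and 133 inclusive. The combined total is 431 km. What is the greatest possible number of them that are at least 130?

Suppose k of them are at least 130. Those contribute at least 130 each and the other 8 − k at least 3 each.
So the total is at least 130k + 3(8 − k) = 24 + 127k. This must be ≤ 431, giving k ≤ 3.
k = 3 is achieved by 3 values at 130 and 5 at 3, total 405; add 26 to one value (staying below 130) to reach 431.

3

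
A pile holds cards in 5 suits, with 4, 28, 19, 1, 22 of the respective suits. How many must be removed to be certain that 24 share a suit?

In the worst case you take as many as possible of each suit without reaching 24: 4 + 23 + 19 + 1 + 22 = 69.
The next one must give 24 of some suit, so 69 + 1 = 70.

70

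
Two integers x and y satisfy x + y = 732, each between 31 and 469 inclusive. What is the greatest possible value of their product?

133956

For a fixed sum, the product xy is largest when x and y are as close as possible.
Taking x = 366 and y = 366 (both in [31, 469]) gives xy = 133956.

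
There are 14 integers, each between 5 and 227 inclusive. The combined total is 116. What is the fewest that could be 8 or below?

Each value above 8 is at least 9, contributing at least 9 − 5 = 4 above the floor 5.
The sum exceeds the floor total 70 by 46, so at most ⌊46/4⌋ = 11 exceed 8, and at least 3 are ≤ 8.
Exactly 3 works: 3 values at 5 and 11 at 9 total 114; raise one of the low values by 2 (still ≤ 8) to hit 116.

3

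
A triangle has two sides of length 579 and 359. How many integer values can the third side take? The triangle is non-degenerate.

The triangle inequality gives |579 − 359| < c < 579 + 359, i.e. 220 < c < 938.
So c can be any integer from 221 to 937: 717 values.

717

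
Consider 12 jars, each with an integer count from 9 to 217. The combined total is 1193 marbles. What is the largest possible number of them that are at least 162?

If k of the values are ≥ 162, the total is ≥ 162k + 9(12 − k).
Setting 162k + 9(12 − k) ≤ 1193 gives 153k ≤ 1085, so k ≤ 7.
k = 7 is achieved by 7 values at 162 and 5 at 9, total 1179; add 14 to one value (staying below 162) to reach 1193.

7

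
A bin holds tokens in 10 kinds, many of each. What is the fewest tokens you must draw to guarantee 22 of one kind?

211

You could draw 21 of every kind without reaching 22 of any — 210 in all.
One more forces 22 of some kind, so 210 + 1 = 211.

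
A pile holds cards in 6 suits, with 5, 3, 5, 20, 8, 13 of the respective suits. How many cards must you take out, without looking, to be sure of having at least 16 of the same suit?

In the worst case you take as many as possible of each suit without reaching 16: 5 + 3 + 5 + 15 + 8 + 13 = 49.
The next one must give 16 of some suit, so 49 + 1 = 50.

50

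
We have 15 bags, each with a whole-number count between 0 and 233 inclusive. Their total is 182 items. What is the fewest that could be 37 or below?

11

If only k of them are at most 37, the other 15 − k are at least 38, so the total is at least (15 − k)·38 + k·0.
This is ≤ 182, so (15 − k)·38 + 0k ≤ 182, which gives k ≥ 11.
Exactly 11 works: 11 values at 0 and 4 at 38 total 152; raise one of the low values by 30 (still ≤ 37) to hit 182.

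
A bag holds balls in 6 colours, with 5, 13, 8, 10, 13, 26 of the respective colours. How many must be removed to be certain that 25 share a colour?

74

In the worst case you take as many as possible of each colour without reaching 25: 5 + 13 + 8 + 10 + 13 + 24 = 73.
The next one must give 25 of some colour, so 73 + 1 = 74.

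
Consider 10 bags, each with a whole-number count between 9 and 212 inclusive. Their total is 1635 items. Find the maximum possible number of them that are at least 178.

With k values at 178 or above and the rest at least 9, the sum is at least 90 + 169k.
Since the sum is 1635, we need 169k ≤ 1545, i.e. k ≤ 9.
k = 9 is achieved by 9 values at 178 and 1 at 9, total 1611; add 24 to one value (staying below 178) to reach 1635.

9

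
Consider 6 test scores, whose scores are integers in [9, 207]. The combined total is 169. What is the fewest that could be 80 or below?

Let j be the number exceeding 80. Then the total is ≥ 81·j + 9·(6 − j) = 54 + 72j.
So 72j ≤ 115 and j ≤ 1; hence at least 6 − 1 = 5 are ≤ 80.
Exactly 5 works: 5 values at 9 and 1 at 81 total 126; raise one of the low values by 43 (still ≤ 80) to hit 169.

5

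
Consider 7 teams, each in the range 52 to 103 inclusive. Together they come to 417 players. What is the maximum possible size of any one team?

103

To make one team as large as possible, make the other 6 as small as possible.
The other 6 contribute at least 6 × 52 = 312, leaving at most 417 − 312 = 105.
But each team is capped at 103, so the maximum is 103.
Achievable: one at 103 and the other 6 totalling 314, which fits since 6 × 52 ≤ 314 ≤ 6 × 103.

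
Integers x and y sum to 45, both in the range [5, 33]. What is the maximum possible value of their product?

506

xy = x(45 − x) is maximized when x is as near 45/2 as the bounds allow.
Taking x = 22 and y = 23 (both in [5, 33]) gives xy = 506.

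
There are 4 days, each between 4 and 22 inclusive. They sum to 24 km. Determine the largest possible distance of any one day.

To make one day as large as possible, make the other 3 as small as possible.
The other 3 contribute at least 3 × 4 = 12, leaving at most 24 − 12 = 12.
Since 12 ≤ 22, this is achievable: one at 12 and 3 at 4.

12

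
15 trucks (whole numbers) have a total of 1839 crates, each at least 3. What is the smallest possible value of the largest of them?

123

The 15 values sum to 1839, so their maximum is at least ⌈1839/15⌉ = 123.
Equality holds with 9 values of 123 and 6 values of 122.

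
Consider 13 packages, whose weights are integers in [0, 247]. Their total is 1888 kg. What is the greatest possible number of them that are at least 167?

Suppose k of them are at least 167. Those contribute at least 167 each and the other 13 − k at least 0 each.
So the total is at least 167k + 0(13 − k) = 0 + 167k. This must be ≤ 1888, giving k ≤ 11.
k = 11 is achieved by 11 values at 167 and 2 at 0, total 1837; add 51 to one value (staying below 167) to reach 1888.

11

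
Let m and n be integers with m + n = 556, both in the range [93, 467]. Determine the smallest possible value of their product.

mn = m(556 − m) is concave in m, so over [93, 463] it is minimized at an endpoint.
The extreme feasible split is m = 93, n = 463, giving mn = 43059.

43059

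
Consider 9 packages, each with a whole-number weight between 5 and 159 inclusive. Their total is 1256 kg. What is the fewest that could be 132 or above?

3

Suppose at most 9 − j of them reach 132; then j values are ≤ 131 and the rest ≤ 159.
The total is then ≤ 131·j + 159·(9 − j) = 1431 − 28j. For this to be ≥ 1256 we need j ≤ 6, so at least 9 − 6 = 3 must reach 132.
Exactly 3 works: 3 values at 159 and 6 at 131 total 1263; lower one of the high values by 7 (still ≥ 132) to hit 1256.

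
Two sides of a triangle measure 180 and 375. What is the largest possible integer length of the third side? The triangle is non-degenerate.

The third side must be less than 180 + 375 = 555.
The largest integer below 555 is 554.

554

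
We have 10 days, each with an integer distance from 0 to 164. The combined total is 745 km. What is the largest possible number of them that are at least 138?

5

If k of the values are ≥ 138, the total is ≥ 138k + 0(10 − k).
Setting 138k + 0(10 − k) ≤ 745 gives 138k ≤ 745, so k ≤ 5.
k = 5 is achieved by 5 values at 138 and 5 at 0, total 690; add 55 to one value (staying below 138) to reach 745.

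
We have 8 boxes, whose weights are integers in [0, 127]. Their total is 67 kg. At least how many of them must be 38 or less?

Each value above 38 is at least 39, contributing at least 39 − 0 = 39 above the floor 0.
The sum exceeds the floor total 0 by 67, so at most ⌊67/39⌋ = 1 exceed 38, and at least 7 are ≤ 38.
Exactly 7 works: 7 values at 0 and 1 at 39 total 39; raise one of the low values by 28 (still ≤ 38) to hit 67.

7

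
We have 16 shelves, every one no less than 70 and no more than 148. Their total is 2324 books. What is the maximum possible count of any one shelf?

Maximizing one value means minimizing the remaining 15.
The other 15 contribute at least 15 × 70 = 1050, leaving at most 2324 − 1050 = 1274.
But each shelf is capped at 148, so the maximum is 148.
Achievable: one at 148 and the other 15 totalling 2176, which fits since 15 × 70 ≤ 2176 ≤ 15 × 148.

148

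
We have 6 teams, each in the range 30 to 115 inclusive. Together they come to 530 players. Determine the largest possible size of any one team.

To make one team as large as possible, make the other 5 as small as possible.
The other 5 contribute at least 5 × 30 = 150, leaving at most 530 − 150 = 380.
But each team is capped at 115, so the maximum is 115.
Achievable: one at 115 and the other 5 totalling 415, which fits since 5 × 30 ≤ 415 ≤ 5 × 115.

115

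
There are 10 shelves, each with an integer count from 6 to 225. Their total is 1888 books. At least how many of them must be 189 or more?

Suppose at most 10 − j of them reach 189; then j values are ≤ 188 and the rest ≤ 225.
The total is then ≤ 188·j + 225·(10 − j) = 2250 − 37j. For this to be ≥ 1888 we need j ≤ 9, so at least 10 − 9 = 1 must reach 189.
Exactly 1 works: 1 value at 225 and 9 at 188 total 1917; lower one of the high values by 29 (still ≥ 189) to hit 1888.

1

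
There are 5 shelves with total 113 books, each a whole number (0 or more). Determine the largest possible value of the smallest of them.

22

If every one of the 5 were at least 23, the total would be at least 5 × 23 = 115 > 113.
Achievable: 2 of them at 22 and 3 at 23 total 113.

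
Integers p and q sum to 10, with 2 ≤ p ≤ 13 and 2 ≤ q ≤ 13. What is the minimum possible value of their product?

For a fixed sum, pq is smallest when p and q are as far apart as possible.
The extreme feasible split is p = 2, q = 8, giving pq = 16.

16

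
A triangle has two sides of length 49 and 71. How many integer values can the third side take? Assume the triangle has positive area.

The triangle inequality gives |49 − 71| < c < 49 + 71, i.e. 22 < c < 120.
So c can be any integer from 23 to 119: 97 values.

97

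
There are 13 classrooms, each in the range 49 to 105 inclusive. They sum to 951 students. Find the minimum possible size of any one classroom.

49

Minimizing one value means maximizing the remaining 12.
The other 12 can take up 12 × 105 = 1260 ≥ 951 − 49, so one classroom can sit at its floor of 49.
Achievable: one at 49 and the other 12 totalling 902, which fits since 12 × 49 ≤ 902 ≤ 12 × 105.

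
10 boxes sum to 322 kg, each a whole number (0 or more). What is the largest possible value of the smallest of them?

The 10 values sum to 322, so their minimum is at most ⌊322/10⌋ = 32.
Equality holds with 8 values of 32 and 2 values of 33.

32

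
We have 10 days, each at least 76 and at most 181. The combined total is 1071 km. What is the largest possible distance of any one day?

To make one day as large as possible, make the other 9 as small as possible.
The other 9 contribute at least 9 × 76 = 684, leaving at most 1071 − 684 = 387.
But each day is capped at 181, so the maximum is 181.
Achievable: one at 181 and the other 9 totalling 890, which fits since 9 × 76 ≤ 890 ≤ 9 × 181.

181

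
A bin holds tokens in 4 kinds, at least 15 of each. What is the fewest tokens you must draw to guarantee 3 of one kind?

9

In the worst case you draw 2 of each of the 4 kinds: 4 × 2 = 8.
One more forces 3 of some kind, so 8 + 1 = 9.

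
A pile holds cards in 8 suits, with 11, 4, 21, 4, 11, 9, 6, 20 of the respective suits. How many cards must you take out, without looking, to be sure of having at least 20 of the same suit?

84

In the worst case you take as many as possible of each suit without reaching 20: 11 + 4 + 19 + 4 + 11 + 9 + 6 + 19 = 83.
The next one must give 20 of some suit, so 83 + 1 = 84.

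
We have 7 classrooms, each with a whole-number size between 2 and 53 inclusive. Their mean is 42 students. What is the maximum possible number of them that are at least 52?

The total is 7 × 42 = 294.
Suppose k of them are at least 52. Those contribute at least 52 each and the other 7 − k at least 2 each.
So the total is at least 52k + 2(7 − k) = 14 + 50k. This must be ≤ 294, giving k ≤ 5.
k = 5 is achieved by 5 values at 52 and 2 at 2, total 264; add 30 to one value (staying below 52) to reach 294.

5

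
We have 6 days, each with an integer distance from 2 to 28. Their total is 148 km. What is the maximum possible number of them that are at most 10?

1

Each value at 10 or below falls at least 28 − 10 = 18 short of the ceiling 28.
The ceiling total is 6 × 28 = 168, and we need 148, so at most ⌊(168 − 148)/18⌋ = 1 can be that low.
k = 1 is achieved by 1 value at 10 and 5 at 28, total 150; lower one of the 28's by 2 (still > 10) to reach 148.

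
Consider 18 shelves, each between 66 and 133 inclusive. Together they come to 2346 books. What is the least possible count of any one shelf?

To make one shelf as small as possible, make the other 17 as large as possible.
The other 17 contribute at most 17 × 133 = 2261, leaving at least 2346 − 2261 = 85.
Since 85 ≥ 66, this is achievable: one at 85 and 17 at 133.

85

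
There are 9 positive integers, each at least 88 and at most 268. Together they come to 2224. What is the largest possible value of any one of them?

To make one integer as large as possible, make the other 8 as small as possible.
The other 8 contribute at least 8 × 88 = 704, leaving at most 2224 − 704 = 1520.
But each integer is capped at 268, so the maximum is 268.
Achievable: one at 268 and the other 8 totalling 1956, which fits since 8 × 88 ≤ 1956 ≤ 8 × 268.

268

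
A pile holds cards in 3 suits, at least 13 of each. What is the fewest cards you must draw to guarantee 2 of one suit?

4

In the worst case you draw 1 of each of the 3 suits: 3 × 1 = 3.
One more forces 2 of some suit, so 3 + 1 = 4.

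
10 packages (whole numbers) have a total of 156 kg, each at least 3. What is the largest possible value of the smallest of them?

The 10 values sum to 156, so their minimum is at most ⌊156/10⌋ = 15.
Taking 4 copies of 15 and 6 copies of 16 gives exactly 156, so 15 is attained.

15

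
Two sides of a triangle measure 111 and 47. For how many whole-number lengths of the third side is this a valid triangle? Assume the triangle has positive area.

The triangle inequality gives |111 − 47| < c < 111 + 47, i.e. 64 < c < 158.
So c can be any integer from 65 to 157: 93 values.

93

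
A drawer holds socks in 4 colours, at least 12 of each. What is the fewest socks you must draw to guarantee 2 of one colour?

In the worst case you draw 1 of each of the 4 colours: 4 × 1 = 4.
One more forces 2 of some colour, so 4 + 1 = 5.

5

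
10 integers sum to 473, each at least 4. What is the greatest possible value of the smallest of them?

The 10 values sum to 473, so their minimum is at most ⌊473/10⌋ = 47.
Taking 7 copies of 47 and 3 copies of 48 gives exactly 473, so 47 is attained.

47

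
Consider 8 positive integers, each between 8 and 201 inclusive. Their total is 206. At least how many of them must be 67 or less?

Let j be the number exceeding 67. Then the total is ≥ 68·j + 8·(8 − j) = 64 + 60j.
So 60j ≤ 142 and j ≤ 2; hence at least 8 − 2 = 6 are ≤ 67.
Exactly 6 works: 6 values at 8 and 2 at 68 total 184; raise one of the low values by 22 (still ≤ 67) to hit 206.

6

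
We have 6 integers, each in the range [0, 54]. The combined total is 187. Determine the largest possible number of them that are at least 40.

Suppose k of them are at least 40. Those contribute at least 40 each and the other 6 − k at least 0 each.
So the total is at least 40k + 0(6 − k) = 0 + 40k. This must be ≤ 187, giving k ≤ 4.
k = 4 is achieved by 4 values at 40 and 2 at 0, total 160; add 27 to one value (staying below 40) to reach 187.

4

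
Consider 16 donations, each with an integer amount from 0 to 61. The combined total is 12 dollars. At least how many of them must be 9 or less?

15

Each value above 9 is at least 10, contributing at least 10 − 0 = 10 above the floor 0.
The sum exceeds the floor total 0 by 12, so at most ⌊12/10⌋ = 1 exceed 9, and at least 15 are ≤ 9.
Exactly 15 works: 15 values at 0 and 1 at 10 total 10; raise one of the low values by 2 (still ≤ 9) to hit 12.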